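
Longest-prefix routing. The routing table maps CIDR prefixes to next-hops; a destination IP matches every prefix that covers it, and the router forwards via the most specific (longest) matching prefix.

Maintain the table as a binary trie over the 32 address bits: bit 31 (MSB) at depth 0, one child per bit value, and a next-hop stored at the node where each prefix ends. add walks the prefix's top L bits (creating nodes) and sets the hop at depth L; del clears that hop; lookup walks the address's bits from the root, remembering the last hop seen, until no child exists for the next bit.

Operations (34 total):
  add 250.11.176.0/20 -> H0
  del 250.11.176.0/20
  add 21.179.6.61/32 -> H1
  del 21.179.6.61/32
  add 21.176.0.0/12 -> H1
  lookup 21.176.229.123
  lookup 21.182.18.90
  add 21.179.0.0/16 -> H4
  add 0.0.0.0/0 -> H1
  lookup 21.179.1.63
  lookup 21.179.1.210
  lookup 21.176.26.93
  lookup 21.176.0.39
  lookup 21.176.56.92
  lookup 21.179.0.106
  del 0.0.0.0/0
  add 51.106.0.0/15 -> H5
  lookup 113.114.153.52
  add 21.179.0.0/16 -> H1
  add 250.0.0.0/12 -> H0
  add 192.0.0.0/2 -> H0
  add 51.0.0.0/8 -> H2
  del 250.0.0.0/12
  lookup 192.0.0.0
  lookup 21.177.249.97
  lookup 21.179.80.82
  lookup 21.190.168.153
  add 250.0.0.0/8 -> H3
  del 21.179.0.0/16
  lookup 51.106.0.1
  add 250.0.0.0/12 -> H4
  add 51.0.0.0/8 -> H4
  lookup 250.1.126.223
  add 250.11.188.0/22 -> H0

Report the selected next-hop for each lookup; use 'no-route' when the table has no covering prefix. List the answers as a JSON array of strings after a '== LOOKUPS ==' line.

Apply in order:
  add 250.11.176.0/20 -> H0 at depth 20
  - 250.11.176.0/20 clear@20
  add 21.179.6.61/32 -> H1 at depth 32
  - 21.179.6.61/32 clear@32
  add 21.176.0.0/12 -> H1 at depth 12
  Q 21.176.229.123: descend 00010101101100 ; hops seen [H1] ; pick H1
  Q 21.182.18.90: descend 0001010110110 ; hops seen [H1] ; pick H1
  add 21.179.0.0/16 -> H4 at depth 16
  add 0.0.0.0/0 -> H1 at depth 0
  Q 21.179.1.63: descend 000101011011001100000 ; hops seen [H1,H1,H4] ; pick H4
  Q 21.179.1.210: descend 000101011011001100000 ; hops seen [H1,H1,H4] ; pick H4
  Q 21.176.26.93: descend 00010101101100 ; hops seen [H1,H1] ; pick H1
  Q 21.176.0.39: descend 00010101101100 ; hops seen [H1,H1] ; pick H1
  Q 21.176.56.92: descend 00010101101100 ; hops seen [H1,H1] ; pick H1
  Q 21.179.0.106: descend 000101011011001100000 ; hops seen [H1,H1,H4] ; pick H4
  - 0.0.0.0/0 clear@0
  add 51.106.0.0/15 -> H5 at depth 15
  Q 113.114.153.52: descend 0 ; hops seen [∅] ; pick no-route
  add 21.179.0.0/16 -> H1 at depth 16
  add 250.0.0.0/12 -> H0 at depth 12
  add 192.0.0.0/2 -> H0 at depth 2
  add 51.0.0.0/8 -> H2 at depth 8
  - 250.0.0.0/12 clear@12
  Q 192.0.0.0: descend 11 ; hops seen [H0] ; pick H0
  Q 21.177.249.97: descend 00010101101100 ; hops seen [H1] ; pick H1
  Q 21.179.80.82: descend 00010101101100110 ; hops seen [H1,H1] ; pick H1
  Q 21.190.168.153: descend 000101011011 ; hops seen [H1] ; pick H1
  add 250.0.0.0/8 -> H3 at depth 8
  - 21.179.0.0/16 clear@16
  Q 51.106.0.1: descend 001100110110101 ; hops seen [H2,H5] ; pick H5
  add 250.0.0.0/12 -> H4 at depth 12
  add 51.0.0.0/8 -> H4 at depth 8
  Q 250.1.126.223: descend 111110100000 ; hops seen [H0,H3,H4] ; pick H4
  add 250.11.188.0/22 -> H0 at depth 22

== LOOKUPS ==
["H1","H1","H4","H4","H1","H1","H1","H4","no-route","H0","H1","H1","H1","H5","H4"]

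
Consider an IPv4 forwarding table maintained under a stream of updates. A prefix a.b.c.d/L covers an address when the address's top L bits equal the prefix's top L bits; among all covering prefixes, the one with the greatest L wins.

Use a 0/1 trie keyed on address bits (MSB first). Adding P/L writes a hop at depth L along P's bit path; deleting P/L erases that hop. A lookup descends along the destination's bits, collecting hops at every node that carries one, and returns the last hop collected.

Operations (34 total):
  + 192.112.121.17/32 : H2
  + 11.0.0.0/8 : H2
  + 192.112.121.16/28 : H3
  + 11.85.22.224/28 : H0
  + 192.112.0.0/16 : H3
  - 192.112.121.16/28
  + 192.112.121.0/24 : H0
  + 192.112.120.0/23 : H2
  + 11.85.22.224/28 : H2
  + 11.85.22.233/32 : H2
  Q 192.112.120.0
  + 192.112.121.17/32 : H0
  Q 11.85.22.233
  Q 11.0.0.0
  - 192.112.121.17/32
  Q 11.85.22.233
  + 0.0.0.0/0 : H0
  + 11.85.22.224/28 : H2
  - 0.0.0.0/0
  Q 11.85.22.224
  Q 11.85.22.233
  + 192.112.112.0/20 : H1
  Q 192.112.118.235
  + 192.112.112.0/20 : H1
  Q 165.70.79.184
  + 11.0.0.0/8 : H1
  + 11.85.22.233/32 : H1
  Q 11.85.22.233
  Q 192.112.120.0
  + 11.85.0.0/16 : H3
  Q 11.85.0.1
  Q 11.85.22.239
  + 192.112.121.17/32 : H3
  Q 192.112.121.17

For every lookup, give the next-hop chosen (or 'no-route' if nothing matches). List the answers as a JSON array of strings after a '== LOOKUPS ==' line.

Process each operation:
  add 192.112.121.17/32 -> H2 at depth 32
  add 11.0.0.0/8 -> H2 at depth 8
  add 192.112.121.16/28 -> H3 at depth 28
  add 11.85.22.224/28 -> H0 at depth 28
  add 192.112.0.0/16 -> H3 at depth 16
  del 192.112.121.16/28 (clear depth 28)
  add 192.112.121.0/24 -> H0 at depth 24
  add 192.112.120.0/23 -> H2 at depth 23
  add 11.85.22.224/28 -> H2 at depth 28
  add 11.85.22.233/32 -> H2 at depth 32
  lookup 192.112.120.0: bits 11000000011100000111100 walk d0:-→d1:-→d2:-→d3:-→d4:-→d5:-→d6:-→d7:-→d8:-→d9:-→d10:-→d11:-→d12:-→d13:-→d14:-→d15:-→d16:H3→d17:-→d18:-→d19:-→d20:-→d21:-→d22:-→d23:H2 -> H2
  add 192.112.121.17/32 -> H0 at depth 32
  lookup 11.85.22.233: bits 00001011010101010001011011101001 walk d0:-→d1:-→d2:-→d3:-→d4:-→d5:-→d6:-→d7:-→d8:H2→d9:-→d10:-→d11:-→d12:-→d13:-→d14:-→d15:-→d16:-→d17:-→d18:-→d19:-→d20:-→d21:-→d22:-→d23:-→d24:-→d25:-→d26:-→d27:-→d28:H2→d29:-→d30:-→d31:-→d32:H2 -> H2
  lookup 11.0.0.0: bits 000010110 walk d0:-→d1:-→d2:-→d3:-→d4:-→d5:-→d6:-→d7:-→d8:H2→d9:- -> H2
  del 192.112.121.17/32 (clear depth 32)
  lookup 11.85.22.233: bits 00001011010101010001011011101001 walk d0:-→d1:-→d2:-→d3:-→d4:-→d5:-→d6:-→d7:-→d8:H2→d9:-→d10:-→d11:-→d12:-→d13:-→d14:-→d15:-→d16:-→d17:-→d18:-→d19:-→d20:-→d21:-→d22:-→d23:-→d24:-→d25:-→d26:-→d27:-→d28:H2→d29:-→d30:-→d31:-→d32:H2 -> H2
  add 0.0.0.0/0 -> H0 at depth 0
  add 11.85.22.224/28 -> H2 at depth 28
  del 0.0.0.0/0 (clear depth 0)
  lookup 11.85.22.224: bits 0000101101010101000101101110 walk d0:-→d1:-→d2:-→d3:-→d4:-→d5:-→d6:-→d7:-→d8:H2→d9:-→d10:-→d11:-→d12:-→d13:-→d14:-→d15:-→d16:-→d17:-→d18:-→d19:-→d20:-→d21:-→d22:-→d23:-→d24:-→d25:-→d26:-→d27:-→d28:H2 -> H2
  lookup 11.85.22.233: bits 00001011010101010001011011101001 walk d0:-→d1:-→d2:-→d3:-→d4:-→d5:-→d6:-→d7:-→d8:H2→d9:-→d10:-→d11:-→d12:-→d13:-→d14:-→d15:-→d16:-→d17:-→d18:-→d19:-→d20:-→d21:-→d22:-→d23:-→d24:-→d25:-→d26:-→d27:-→d28:H2→d29:-→d30:-→d31:-→d32:H2 -> H2
  add 192.112.112.0/20 -> H1 at depth 20
  lookup 192.112.118.235: bits 11000000011100000111 walk d0:-→d1:-→d2:-→d3:-→d4:-→d5:-→d6:-→d7:-→d8:-→d9:-→d10:-→d11:-→d12:-→d13:-→d14:-→d15:-→d16:H3→d17:-→d18:-→d19:-→d20:H1 -> H1
  add 192.112.112.0/20 -> H1 at depth 20
  lookup 165.70.79.184: bits 1 walk d0:-→d1:- -> no-route
  add 11.0.0.0/8 -> H1 at depth 8
  add 11.85.22.233/32 -> H1 at depth 32
  lookup 11.85.22.233: bits 00001011010101010001011011101001 walk d0:-→d1:-→d2:-→d3:-→d4:-→d5:-→d6:-→d7:-→d8:H1→d9:-→d10:-→d11:-→d12:-→d13:-→d14:-→d15:-→d16:-→d17:-→d18:-→d19:-→d20:-→d21:-→d22:-→d23:-→d24:-→d25:-→d26:-→d27:-→d28:H2→d29:-→d30:-→d31:-→d32:H1 -> H1
  lookup 192.112.120.0: bits 11000000011100000111100 walk d0:-→d1:-→d2:-→d3:-→d4:-→d5:-→d6:-→d7:-→d8:-→d9:-→d10:-→d11:-→d12:-→d13:-→d14:-→d15:-→d16:H3→d17:-→d18:-→d19:-→d20:H1→d21:-→d22:-→d23:H2 -> H2
  add 11.85.0.0/16 -> H3 at depth 16
  lookup 11.85.0.1: bits 0000101101010101000 walk d0:-→d1:-→d2:-→d3:-→d4:-→d5:-→d6:-→d7:-→d8:H1→d9:-→d10:-→d11:-→d12:-→d13:-→d14:-→d15:-→d16:H3→d17:-→d18:-→d19:- -> H3
  lookup 11.85.22.239: bits 00001011010101010001011011101 walk d0:-→d1:-→d2:-→d3:-→d4:-→d5:-→d6:-→d7:-→d8:H1→d9:-→d10:-→d11:-→d12:-→d13:-→d14:-→d15:-→d16:H3→d17:-→d18:-→d19:-→d20:-→d21:-→d22:-→d23:-→d24:-→d25:-→d26:-→d27:-→d28:H2→d29:- -> H2
  add 192.112.121.17/32 -> H3 at depth 32
  lookup 192.112.121.17: bits 11000000011100000111100100010001 walk d0:-→d1:-→d2:-→d3:-→d4:-→d5:-→d6:-→d7:-→d8:-→d9:-→d10:-→d11:-→d12:-→d13:-→d14:-→d15:-→d16:H3→d17:-→d18:-→d19:-→d20:H1→d21:-→d22:-→d23:H2→d24:H0→d25:-→d26:-→d27:-→d28:-→d29:-→d30:-→d31:-→d32:H3 -> H3

== LOOKUPS ==
["H2","H2","H2","H2","H2","H2","H1","no-route","H1","H2","H3","H2","H3"]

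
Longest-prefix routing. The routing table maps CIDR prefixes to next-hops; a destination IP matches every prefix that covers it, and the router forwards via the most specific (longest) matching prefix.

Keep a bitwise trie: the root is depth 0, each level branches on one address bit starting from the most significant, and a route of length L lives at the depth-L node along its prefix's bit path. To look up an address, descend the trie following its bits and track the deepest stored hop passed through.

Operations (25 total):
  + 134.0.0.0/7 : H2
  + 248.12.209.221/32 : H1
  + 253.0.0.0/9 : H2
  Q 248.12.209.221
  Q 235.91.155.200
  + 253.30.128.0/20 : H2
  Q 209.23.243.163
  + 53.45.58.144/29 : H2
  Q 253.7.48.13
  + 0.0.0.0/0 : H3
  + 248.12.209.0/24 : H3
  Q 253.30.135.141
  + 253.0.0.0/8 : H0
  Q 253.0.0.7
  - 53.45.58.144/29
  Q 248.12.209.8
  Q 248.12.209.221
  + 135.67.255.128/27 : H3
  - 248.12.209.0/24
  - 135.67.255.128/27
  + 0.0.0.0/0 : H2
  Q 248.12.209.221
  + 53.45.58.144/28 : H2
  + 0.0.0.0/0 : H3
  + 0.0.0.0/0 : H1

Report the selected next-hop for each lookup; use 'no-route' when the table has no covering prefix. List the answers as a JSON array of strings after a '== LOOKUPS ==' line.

Apply in order:
  + 134.0.0.0/7 (H2) depth=7
  + 248.12.209.221/32 (H1) depth=32
  + 253.0.0.0/9 (H2) depth=9
  lookup 248.12.209.221: bits 11111000000011001101000111011101 walk d0:-→d1:-→d2:-→d3:-→d4:-→d5:-→d6:-→d7:-→d8:-→d9:-→d10:-→d11:-→d12:-→d13:-→d14:-→d15:-→d16:-→d17:-→d18:-→d19:-→d20:-→d21:-→d22:-→d23:-→d24:-→d25:-→d26:-→d27:-→d28:-→d29:-→d30:-→d31:-→d32:H1 -> H1
  lookup 235.91.155.200: bits 111 walk d0:-→d1:-→d2:-→d3:- -> no-route
  + 253.30.128.0/20 (H2) depth=20
  lookup 209.23.243.163: bits 11 walk d0:-→d1:-→d2:- -> no-route
  + 53.45.58.144/29 (H2) depth=29
  lookup 253.7.48.13: bits 11111101000 walk d0:-→d1:-→d2:-→d3:-→d4:-→d5:-→d6:-→d7:-→d8:-→d9:H2→d10:-→d11:- -> H2
  + 0.0.0.0/0 (H3) depth=0
  + 248.12.209.0/24 (H3) depth=24
  lookup 253.30.135.141: bits 11111101000111101000 walk d0:H3→d1:-→d2:-→d3:-→d4:-→d5:-→d6:-→d7:-→d8:-→d9:H2→d10:-→d11:-→d12:-→d13:-→d14:-→d15:-→d16:-→d17:-→d18:-→d19:-→d20:H2 -> H2
  + 253.0.0.0/8 (H0) depth=8
  lookup 253.0.0.7: bits 11111101000 walk d0:H3→d1:-→d2:-→d3:-→d4:-→d5:-→d6:-→d7:-→d8:H0→d9:H2→d10:-→d11:- -> H2
  del 53.45.58.144/29 (clear depth 29)
  lookup 248.12.209.8: bits 111110000000110011010001 walk d0:H3→d1:-→d2:-→d3:-→d4:-→d5:-→d6:-→d7:-→d8:-→d9:-→d10:-→d11:-→d12:-→d13:-→d14:-→d15:-→d16:-→d17:-→d18:-→d19:-→d20:-→d21:-→d22:-→d23:-→d24:H3 -> H3
  lookup 248.12.209.221: bits 11111000000011001101000111011101 walk d0:H3→d1:-→d2:-→d3:-→d4:-→d5:-→d6:-→d7:-→d8:-→d9:-→d10:-→d11:-→d12:-→d13:-→d14:-→d15:-→d16:-→d17:-→d18:-→d19:-→d20:-→d21:-→d22:-→d23:-→d24:H3→d25:-→d26:-→d27:-→d28:-→d29:-→d30:-→d31:-→d32:H1 -> H1
  + 135.67.255.128/27 (H3) depth=27
  del 248.12.209.0/24 (clear depth 24)
  del 135.67.255.128/27 (clear depth 27)
  + 0.0.0.0/0 (H2) depth=0
  lookup 248.12.209.221: bits 11111000000011001101000111011101 walk d0:H2→d1:-→d2:-→d3:-→d4:-→d5:-→d6:-→d7:-→d8:-→d9:-→d10:-→d11:-→d12:-→d13:-→d14:-→d15:-→d16:-→d17:-→d18:-→d19:-→d20:-→d21:-→d22:-→d23:-→d24:-→d25:-→d26:-→d27:-→d28:-→d29:-→d30:-→d31:-→d32:H1 -> H1
  + 53.45.58.144/28 (H2) depth=28
  + 0.0.0.0/0 (H3) depth=0
  + 0.0.0.0/0 (H1) depth=0

== LOOKUPS ==
["H1","no-route","no-route","H2","H2","H2","H3","H1","H1"]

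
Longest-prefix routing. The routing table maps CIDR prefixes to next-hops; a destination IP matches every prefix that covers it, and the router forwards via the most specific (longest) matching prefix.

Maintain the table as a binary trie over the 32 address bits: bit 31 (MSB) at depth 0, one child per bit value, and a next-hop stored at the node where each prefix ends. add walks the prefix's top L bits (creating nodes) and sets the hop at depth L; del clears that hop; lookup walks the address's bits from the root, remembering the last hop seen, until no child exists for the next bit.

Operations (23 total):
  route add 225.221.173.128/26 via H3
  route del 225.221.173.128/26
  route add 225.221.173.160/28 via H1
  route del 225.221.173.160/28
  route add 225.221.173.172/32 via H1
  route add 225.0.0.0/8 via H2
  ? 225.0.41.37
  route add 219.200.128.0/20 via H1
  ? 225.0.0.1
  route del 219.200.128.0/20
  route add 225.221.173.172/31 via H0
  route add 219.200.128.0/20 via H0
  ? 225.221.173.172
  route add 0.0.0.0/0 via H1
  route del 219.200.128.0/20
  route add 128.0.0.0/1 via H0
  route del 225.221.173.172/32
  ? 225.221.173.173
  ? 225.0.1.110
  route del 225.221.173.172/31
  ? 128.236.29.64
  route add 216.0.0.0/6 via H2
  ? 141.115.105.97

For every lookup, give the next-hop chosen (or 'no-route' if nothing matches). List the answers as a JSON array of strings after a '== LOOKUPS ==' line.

Process each operation:
  add 225.221.173.128/26 -> H3 at depth 26
  del 225.221.173.128/26 (clear depth 26)
  add 225.221.173.160/28 -> H1 at depth 28
  del 225.221.173.160/28 (clear depth 28)
  add 225.221.173.172/32 -> H1 at depth 32
  add 225.0.0.0/8 -> H2 at depth 8
  lookup 225.0.41.37: bits 11100001 walk d0:-→d1:-→d2:-→d3:-→d4:-→d5:-→d6:-→d7:-→d8:H2 -> H2
  add 219.200.128.0/20 -> H1 at depth 20
  lookup 225.0.0.1: bits 11100001 walk d0:-→d1:-→d2:-→d3:-→d4:-→d5:-→d6:-→d7:-→d8:H2 -> H2
  del 219.200.128.0/20 (clear depth 20)
  add 225.221.173.172/31 -> H0 at depth 31
  add 219.200.128.0/20 -> H0 at depth 20
  lookup 225.221.173.172: bits 11100001110111011010110110101100 walk d0:-→d1:-→d2:-→d3:-→d4:-→d5:-→d6:-→d7:-→d8:H2→d9:-→d10:-→d11:-→d12:-→d13:-→d14:-→d15:-→d16:-→d17:-→d18:-→d19:-→d20:-→d21:-→d22:-→d23:-→d24:-→d25:-→d26:-→d27:-→d28:-→d29:-→d30:-→d31:H0→d32:H1 -> H1
  add 0.0.0.0/0 -> H1 at depth 0
  del 219.200.128.0/20 (clear depth 20)
  add 128.0.0.0/1 -> H0 at depth 1
  del 225.221.173.172/32 (clear depth 32)
  lookup 225.221.173.173: bits 1110000111011101101011011010110 walk d0:H1→d1:H0→d2:-→d3:-→d4:-→d5:-→d6:-→d7:-→d8:H2→d9:-→d10:-→d11:-→d12:-→d13:-→d14:-→d15:-→d16:-→d17:-→d18:-→d19:-→d20:-→d21:-→d22:-→d23:-→d24:-→d25:-→d26:-→d27:-→d28:-→d29:-→d30:-→d31:H0 -> H0
  lookup 225.0.1.110: bits 11100001 walk d0:H1→d1:H0→d2:-→d3:-→d4:-→d5:-→d6:-→d7:-→d8:H2 -> H2
  del 225.221.173.172/31 (clear depth 31)
  lookup 128.236.29.64: bits 1 walk d0:H1→d1:H0 -> H0
  add 216.0.0.0/6 -> H2 at depth 6
  lookup 141.115.105.97: bits 1 walk d0:H1→d1:H0 -> H0

== LOOKUPS ==
["H2","H2","H1","H0","H2","H0","H0"]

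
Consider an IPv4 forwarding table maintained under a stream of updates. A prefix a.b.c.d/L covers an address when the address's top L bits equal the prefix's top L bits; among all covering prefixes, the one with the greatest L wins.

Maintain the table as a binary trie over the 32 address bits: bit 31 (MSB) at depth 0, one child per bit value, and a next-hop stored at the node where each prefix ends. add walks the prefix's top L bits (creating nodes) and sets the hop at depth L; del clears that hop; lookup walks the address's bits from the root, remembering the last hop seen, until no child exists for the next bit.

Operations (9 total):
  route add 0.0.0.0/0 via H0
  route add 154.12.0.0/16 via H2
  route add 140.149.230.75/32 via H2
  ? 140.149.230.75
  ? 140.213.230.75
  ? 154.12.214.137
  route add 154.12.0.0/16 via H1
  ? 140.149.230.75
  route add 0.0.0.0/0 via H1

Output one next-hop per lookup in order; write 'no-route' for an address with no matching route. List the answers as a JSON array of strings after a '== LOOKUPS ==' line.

Trace:
  + 0.0.0.0/0 (H0) depth=0
  + 154.12.0.0/16 (H2) depth=16
  + 140.149.230.75/32 (H2) depth=32
  Q 140.149.230.75: descend 10001100100101011110011001001011 ; hops seen [H0,H2] ; pick H2
  Q 140.213.230.75: descend 100011001 ; hops seen [H0] ; pick H0
  Q 154.12.214.137: descend 1001101000001100 ; hops seen [H0,H2] ; pick H2
  + 154.12.0.0/16 (H1) depth=16
  Q 140.149.230.75: descend 10001100100101011110011001001011 ; hops seen [H0,H2] ; pick H2
  + 0.0.0.0/0 (H1) depth=0

== LOOKUPS ==
["H2","H0","H2","H2"]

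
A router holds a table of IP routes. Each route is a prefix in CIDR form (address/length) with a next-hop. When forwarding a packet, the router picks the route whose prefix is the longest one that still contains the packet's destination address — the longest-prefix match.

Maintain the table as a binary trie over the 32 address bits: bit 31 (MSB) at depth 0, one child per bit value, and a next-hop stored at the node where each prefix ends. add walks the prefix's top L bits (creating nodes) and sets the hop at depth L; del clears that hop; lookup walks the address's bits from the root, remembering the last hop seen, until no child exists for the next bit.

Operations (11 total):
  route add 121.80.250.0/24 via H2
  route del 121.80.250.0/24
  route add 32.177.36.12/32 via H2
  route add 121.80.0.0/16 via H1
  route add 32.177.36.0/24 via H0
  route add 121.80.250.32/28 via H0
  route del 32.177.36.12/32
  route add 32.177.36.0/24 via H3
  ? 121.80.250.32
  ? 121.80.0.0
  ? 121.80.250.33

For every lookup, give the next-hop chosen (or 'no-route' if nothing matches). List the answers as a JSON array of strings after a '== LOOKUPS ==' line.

Apply in order:
  + 121.80.250.0/24 (H2) depth=24
  - 121.80.250.0/24 clear@24
  + 32.177.36.12/32 (H2) depth=32
  + 121.80.0.0/16 (H1) depth=16
  + 32.177.36.0/24 (H0) depth=24
  + 121.80.250.32/28 (H0) depth=28
  - 32.177.36.12/32 clear@32
  + 32.177.36.0/24 (H3) depth=24
  lookup 121.80.250.32: bits 0111100101010000111110100010 walk d0:-→d1:-→d2:-→d3:-→d4:-→d5:-→d6:-→d7:-→d8:-→d9:-→d10:-→d11:-→d12:-→d13:-→d14:-→d15:-→d16:H1→d17:-→d18:-→d19:-→d20:-→d21:-→d22:-→d23:-→d24:-→d25:-→d26:-→d27:-→d28:H0 -> H0
  lookup 121.80.0.0: bits 0111100101010000 walk d0:-→d1:-→d2:-→d3:-→d4:-→d5:-→d6:-→d7:-→d8:-→d9:-→d10:-→d11:-→d12:-→d13:-→d14:-→d15:-→d16:H1 -> H1
  lookup 121.80.250.33: bits 0111100101010000111110100010 walk d0:-→d1:-→d2:-→d3:-→d4:-→d5:-→d6:-→d7:-→d8:-→d9:-→d10:-→d11:-→d12:-→d13:-→d14:-→d15:-→d16:H1→d17:-→d18:-→d19:-→d20:-→d21:-→d22:-→d23:-→d24:-→d25:-→d26:-→d27:-→d28:H0 -> H0

== LOOKUPS ==
["H0","H1","H0"]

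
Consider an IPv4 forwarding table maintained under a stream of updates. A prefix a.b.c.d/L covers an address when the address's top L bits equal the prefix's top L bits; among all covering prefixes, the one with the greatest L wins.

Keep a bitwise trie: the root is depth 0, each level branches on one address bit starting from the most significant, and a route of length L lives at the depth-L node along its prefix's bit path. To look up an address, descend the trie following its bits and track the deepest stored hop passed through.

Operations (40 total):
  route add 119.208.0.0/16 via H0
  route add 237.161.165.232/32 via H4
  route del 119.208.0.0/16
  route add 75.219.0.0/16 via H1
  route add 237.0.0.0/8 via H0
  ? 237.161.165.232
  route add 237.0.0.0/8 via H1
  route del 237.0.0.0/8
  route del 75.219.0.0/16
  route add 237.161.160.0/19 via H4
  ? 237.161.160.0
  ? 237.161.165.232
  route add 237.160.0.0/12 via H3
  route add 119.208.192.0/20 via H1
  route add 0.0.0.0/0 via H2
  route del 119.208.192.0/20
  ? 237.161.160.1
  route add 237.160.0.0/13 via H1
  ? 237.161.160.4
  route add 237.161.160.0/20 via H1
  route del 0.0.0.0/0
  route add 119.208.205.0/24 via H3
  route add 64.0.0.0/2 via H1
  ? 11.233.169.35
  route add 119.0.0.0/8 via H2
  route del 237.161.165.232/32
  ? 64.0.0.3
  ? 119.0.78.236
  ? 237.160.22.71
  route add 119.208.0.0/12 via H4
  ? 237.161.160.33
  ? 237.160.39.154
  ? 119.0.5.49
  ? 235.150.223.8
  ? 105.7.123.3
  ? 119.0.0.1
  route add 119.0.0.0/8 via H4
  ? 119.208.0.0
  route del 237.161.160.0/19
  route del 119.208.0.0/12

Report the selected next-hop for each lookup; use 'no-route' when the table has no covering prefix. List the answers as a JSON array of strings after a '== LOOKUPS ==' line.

Process each operation:
  + 119.208.0.0/16 (H0) depth=16
  + 237.161.165.232/32 (H4) depth=32
  - 119.208.0.0/16 clear@16
  + 75.219.0.0/16 (H1) depth=16
  + 237.0.0.0/8 (H0) depth=8
  Q 237.161.165.232: descend 11101101101000011010010111101000 ; hops seen [H0,H4] ; pick H4
  + 237.0.0.0/8 (H1) depth=8
  - 237.0.0.0/8 clear@8
  - 75.219.0.0/16 clear@16
  + 237.161.160.0/19 (H4) depth=19
  Q 237.161.160.0: descend 111011011010000110100 ; hops seen [H4] ; pick H4
  Q 237.161.165.232: descend 11101101101000011010010111101000 ; hops seen [H4,H4] ; pick H4
  + 237.160.0.0/12 (H3) depth=12
  + 119.208.192.0/20 (H1) depth=20
  + 0.0.0.0/0 (H2) depth=0
  - 119.208.192.0/20 clear@20
  Q 237.161.160.1: descend 111011011010000110100 ; hops seen [H2,H3,H4] ; pick H4
  + 237.160.0.0/13 (H1) depth=13
  Q 237.161.160.4: descend 111011011010000110100 ; hops seen [H2,H3,H1,H4] ; pick H4
  + 237.161.160.0/20 (H1) depth=20
  - 0.0.0.0/0 clear@0
  + 119.208.205.0/24 (H3) depth=24
  + 64.0.0.0/2 (H1) depth=2
  Q 11.233.169.35: descend 0 ; hops seen [∅] ; pick no-route
  + 119.0.0.0/8 (H2) depth=8
  - 237.161.165.232/32 clear@32
  Q 64.0.0.3: descend 0100 ; hops seen [H1] ; pick H1
  Q 119.0.78.236: descend 01110111 ; hops seen [H1,H2] ; pick H2
  Q 237.160.22.71: descend 111011011010000 ; hops seen [H3,H1] ; pick H1
  + 119.208.0.0/12 (H4) depth=12
  Q 237.161.160.33: descend 111011011010000110100 ; hops seen [H3,H1,H4,H1] ; pick H1
  Q 237.160.39.154: descend 111011011010000 ; hops seen [H3,H1] ; pick H1
  Q 119.0.5.49: descend 01110111 ; hops seen [H1,H2] ; pick H2
  Q 235.150.223.8: descend 11101 ; hops seen [∅] ; pick no-route
  Q 105.7.123.3: descend 011 ; hops seen [H1] ; pick H1
  Q 119.0.0.1: descend 01110111 ; hops seen [H1,H2] ; pick H2
  + 119.0.0.0/8 (H4) depth=8
  Q 119.208.0.0: descend 0111011111010000 ; hops seen [H1,H4,H4] ; pick H4
  - 237.161.160.0/19 clear@19
  - 119.208.0.0/12 clear@12

== LOOKUPS ==
["H4","H4","H4","H4","H4","no-route","H1","H2","H1","H1","H1","H2","no-route","H1","H2","H4"]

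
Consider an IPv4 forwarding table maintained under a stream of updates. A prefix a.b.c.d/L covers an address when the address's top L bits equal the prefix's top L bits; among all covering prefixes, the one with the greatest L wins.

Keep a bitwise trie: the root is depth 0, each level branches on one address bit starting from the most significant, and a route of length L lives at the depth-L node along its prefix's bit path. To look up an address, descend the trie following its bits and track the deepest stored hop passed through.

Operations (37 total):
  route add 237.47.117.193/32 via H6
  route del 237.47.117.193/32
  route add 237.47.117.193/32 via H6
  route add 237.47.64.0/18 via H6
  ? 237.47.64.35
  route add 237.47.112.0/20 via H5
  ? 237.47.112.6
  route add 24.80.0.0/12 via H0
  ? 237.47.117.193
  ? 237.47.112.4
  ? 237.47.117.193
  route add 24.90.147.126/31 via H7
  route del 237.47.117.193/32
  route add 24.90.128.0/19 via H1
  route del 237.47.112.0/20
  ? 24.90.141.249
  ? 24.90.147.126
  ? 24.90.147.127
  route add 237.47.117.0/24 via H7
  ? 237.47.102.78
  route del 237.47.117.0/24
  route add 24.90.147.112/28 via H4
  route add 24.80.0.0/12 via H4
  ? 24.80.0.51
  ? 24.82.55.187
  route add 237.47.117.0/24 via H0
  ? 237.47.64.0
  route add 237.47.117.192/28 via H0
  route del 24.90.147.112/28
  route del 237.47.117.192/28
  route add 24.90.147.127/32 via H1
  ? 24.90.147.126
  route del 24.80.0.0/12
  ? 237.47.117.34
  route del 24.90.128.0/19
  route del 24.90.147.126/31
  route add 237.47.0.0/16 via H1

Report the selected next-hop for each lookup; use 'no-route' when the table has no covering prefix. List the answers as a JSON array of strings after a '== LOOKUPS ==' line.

Trace:
  add 237.47.117.193/32 -> H6 at depth 32
  - 237.47.117.193/32 clear@32
  add 237.47.117.193/32 -> H6 at depth 32
  add 237.47.64.0/18 -> H6 at depth 18
  ? 237.47.64.35  path d0:-→d1:-→d2:-→d3:-→d4:-→d5:-→d6:-→d7:-→d8:-→d9:-→d10:-→d11:-→d12:-→d13:-→d14:-→d15:-→d16:-→d17:-→d18:H6  best=H6
  add 237.47.112.0/20 -> H5 at depth 20
  ? 237.47.112.6  path d0:-→d1:-→d2:-→d3:-→d4:-→d5:-→d6:-→d7:-→d8:-→d9:-→d10:-→d11:-→d12:-→d13:-→d14:-→d15:-→d16:-→d17:-→d18:H6→d19:-→d20:H5→d21:-  best=H5
  add 24.80.0.0/12 -> H0 at depth 12
  ? 237.47.117.193  path d0:-→d1:-→d2:-→d3:-→d4:-→d5:-→d6:-→d7:-→d8:-→d9:-→d10:-→d11:-→d12:-→d13:-→d14:-→d15:-→d16:-→d17:-→d18:H6→d19:-→d20:H5→d21:-→d22:-→d23:-→d24:-→d25:-→d26:-→d27:-→d28:-→d29:-→d30:-→d31:-→d32:H6  best=H6
  ? 237.47.112.4  path d0:-→d1:-→d2:-→d3:-→d4:-→d5:-→d6:-→d7:-→d8:-→d9:-→d10:-→d11:-→d12:-→d13:-→d14:-→d15:-→d16:-→d17:-→d18:H6→d19:-→d20:H5→d21:-  best=H5
  ? 237.47.117.193  path d0:-→d1:-→d2:-→d3:-→d4:-→d5:-→d6:-→d7:-→d8:-→d9:-→d10:-→d11:-→d12:-→d13:-→d14:-→d15:-→d16:-→d17:-→d18:H6→d19:-→d20:H5→d21:-→d22:-→d23:-→d24:-→d25:-→d26:-→d27:-→d28:-→d29:-→d30:-→d31:-→d32:H6  best=H6
  add 24.90.147.126/31 -> H7 at depth 31
  - 237.47.117.193/32 clear@32
  add 24.90.128.0/19 -> H1 at depth 19
  - 237.47.112.0/20 clear@20
  ? 24.90.141.249  path d0:-→d1:-→d2:-→d3:-→d4:-→d5:-→d6:-→d7:-→d8:-→d9:-→d10:-→d11:-→d12:H0→d13:-→d14:-→d15:-→d16:-→d17:-→d18:-→d19:H1  best=H1
  ? 24.90.147.126  path d0:-→d1:-→d2:-→d3:-→d4:-→d5:-→d6:-→d7:-→d8:-→d9:-→d10:-→d11:-→d12:H0→d13:-→d14:-→d15:-→d16:-→d17:-→d18:-→d19:H1→d20:-→d21:-→d22:-→d23:-→d24:-→d25:-→d26:-→d27:-→d28:-→d29:-→d30:-→d31:H7  best=H7
  ? 24.90.147.127  path d0:-→d1:-→d2:-→d3:-→d4:-→d5:-→d6:-→d7:-→d8:-→d9:-→d10:-→d11:-→d12:H0→d13:-→d14:-→d15:-→d16:-→d17:-→d18:-→d19:H1→d20:-→d21:-→d22:-→d23:-→d24:-→d25:-→d26:-→d27:-→d28:-→d29:-→d30:-→d31:H7  best=H7
  add 237.47.117.0/24 -> H7 at depth 24
  ? 237.47.102.78  path d0:-→d1:-→d2:-→d3:-→d4:-→d5:-→d6:-→d7:-→d8:-→d9:-→d10:-→d11:-→d12:-→d13:-→d14:-→d15:-→d16:-→d17:-→d18:H6→d19:-  best=H6
  - 237.47.117.0/24 clear@24
  add 24.90.147.112/28 -> H4 at depth 28
  add 24.80.0.0/12 -> H4 at depth 12
  ? 24.80.0.51  path d0:-→d1:-→d2:-→d3:-→d4:-→d5:-→d6:-→d7:-→d8:-→d9:-→d10:-→d11:-→d12:H4  best=H4
  ? 24.82.55.187  path d0:-→d1:-→d2:-→d3:-→d4:-→d5:-→d6:-→d7:-→d8:-→d9:-→d10:-→d11:-→d12:H4  best=H4
  add 237.47.117.0/24 -> H0 at depth 24
  ? 237.47.64.0  path d0:-→d1:-→d2:-→d3:-→d4:-→d5:-→d6:-→d7:-→d8:-→d9:-→d10:-→d11:-→d12:-→d13:-→d14:-→d15:-→d16:-→d17:-→d18:H6  best=H6
  add 237.47.117.192/28 -> H0 at depth 28
  - 24.90.147.112/28 clear@28
  - 237.47.117.192/28 clear@28
  add 24.90.147.127/32 -> H1 at depth 32
  ? 24.90.147.126  path d0:-→d1:-→d2:-→d3:-→d4:-→d5:-→d6:-→d7:-→d8:-→d9:-→d10:-→d11:-→d12:H4→d13:-→d14:-→d15:-→d16:-→d17:-→d18:-→d19:H1→d20:-→d21:-→d22:-→d23:-→d24:-→d25:-→d26:-→d27:-→d28:-→d29:-→d30:-→d31:H7  best=H7
  - 24.80.0.0/12 clear@12
  ? 237.47.117.34  path d0:-→d1:-→d2:-→d3:-→d4:-→d5:-→d6:-→d7:-→d8:-→d9:-→d10:-→d11:-→d12:-→d13:-→d14:-→d15:-→d16:-→d17:-→d18:H6→d19:-→d20:-→d21:-→d22:-→d23:-→d24:H0  best=H0
  - 24.90.128.0/19 clear@19
  - 24.90.147.126/31 clear@31
  add 237.47.0.0/16 -> H1 at depth 16

== LOOKUPS ==
["H6","H5","H6","H5","H6","H1","H7","H7","H6","H4","H4","H6","H7","H0"]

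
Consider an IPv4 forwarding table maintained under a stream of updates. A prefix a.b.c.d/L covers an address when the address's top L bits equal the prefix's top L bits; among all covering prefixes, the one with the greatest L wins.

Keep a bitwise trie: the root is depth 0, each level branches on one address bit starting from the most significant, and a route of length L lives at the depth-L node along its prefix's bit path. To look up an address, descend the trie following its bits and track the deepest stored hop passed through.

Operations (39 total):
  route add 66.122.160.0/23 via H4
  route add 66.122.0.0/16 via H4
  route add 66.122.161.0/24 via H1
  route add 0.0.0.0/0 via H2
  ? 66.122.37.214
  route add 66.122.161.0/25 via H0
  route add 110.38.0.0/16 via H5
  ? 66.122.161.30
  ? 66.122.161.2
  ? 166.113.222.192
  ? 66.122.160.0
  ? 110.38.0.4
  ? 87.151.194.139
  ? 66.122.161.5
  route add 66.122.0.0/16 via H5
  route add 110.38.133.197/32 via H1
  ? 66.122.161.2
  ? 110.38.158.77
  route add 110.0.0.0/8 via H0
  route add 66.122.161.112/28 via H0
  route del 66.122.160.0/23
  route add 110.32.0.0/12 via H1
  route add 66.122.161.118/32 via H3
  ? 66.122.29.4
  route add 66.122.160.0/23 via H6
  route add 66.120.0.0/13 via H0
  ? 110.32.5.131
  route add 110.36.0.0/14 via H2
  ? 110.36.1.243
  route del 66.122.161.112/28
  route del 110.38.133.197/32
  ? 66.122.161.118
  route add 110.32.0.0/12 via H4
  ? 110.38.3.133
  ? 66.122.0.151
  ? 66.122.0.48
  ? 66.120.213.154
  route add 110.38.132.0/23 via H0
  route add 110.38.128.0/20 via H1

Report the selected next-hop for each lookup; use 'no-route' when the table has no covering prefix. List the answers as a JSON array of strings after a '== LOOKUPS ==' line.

Process each operation:
  + 66.122.160.0/23 (H4) depth=23
  + 66.122.0.0/16 (H4) depth=16
  + 66.122.161.0/24 (H1) depth=24
  + 0.0.0.0/0 (H2) depth=0
  Q 66.122.37.214: descend 0100001001111010 ; hops seen [H2,H4] ; pick H4
  + 66.122.161.0/25 (H0) depth=25
  + 110.38.0.0/16 (H5) depth=16
  Q 66.122.161.30: descend 0100001001111010101000010 ; hops seen [H2,H4,H4,H1,H0] ; pick H0
  Q 66.122.161.2: descend 0100001001111010101000010 ; hops seen [H2,H4,H4,H1,H0] ; pick H0
  Q 166.113.222.192: descend ε ; hops seen [H2] ; pick H2
  Q 66.122.160.0: descend 01000010011110101010000 ; hops seen [H2,H4,H4] ; pick H4
  Q 110.38.0.4: descend 0110111000100110 ; hops seen [H2,H5] ; pick H5
  Q 87.151.194.139: descend 010 ; hops seen [H2] ; pick H2
  Q 66.122.161.5: descend 0100001001111010101000010 ; hops seen [H2,H4,H4,H1,H0] ; pick H0
  + 66.122.0.0/16 (H5) depth=16
  + 110.38.133.197/32 (H1) depth=32
  Q 66.122.161.2: descend 0100001001111010101000010 ; hops seen [H2,H5,H4,H1,H0] ; pick H0
  Q 110.38.158.77: descend 0110111000100110100 ; hops seen [H2,H5] ; pick H5
  + 110.0.0.0/8 (H0) depth=8
  + 66.122.161.112/28 (H0) depth=28
  del 66.122.160.0/23 (clear depth 23)
  + 110.32.0.0/12 (H1) depth=12
  + 66.122.161.118/32 (H3) depth=32
  Q 66.122.29.4: descend 0100001001111010 ; hops seen [H2,H5] ; pick H5
  + 66.122.160.0/23 (H6) depth=23
  + 66.120.0.0/13 (H0) depth=13
  Q 110.32.5.131: descend 0110111000100 ; hops seen [H2,H0,H1] ; pick H1
  + 110.36.0.0/14 (H2) depth=14
  Q 110.36.1.243: descend 01101110001001 ; hops seen [H2,H0,H1,H2] ; pick H2
  del 66.122.161.112/28 (clear depth 28)
  del 110.38.133.197/32 (clear depth 32)
  Q 66.122.161.118: descend 01000010011110101010000101110110 ; hops seen [H2,H0,H5,H6,H1,H0,H3] ; pick H3
  + 110.32.0.0/12 (H4) depth=12
  Q 110.38.3.133: descend 0110111000100110 ; hops seen [H2,H0,H4,H2,H5] ; pick H5
  Q 66.122.0.151: descend 0100001001111010 ; hops seen [H2,H0,H5] ; pick H5
  Q 66.122.0.48: descend 0100001001111010 ; hops seen [H2,H0,H5] ; pick H5
  Q 66.120.213.154: descend 01000010011110 ; hops seen [H2,H0] ; pick H0
  + 110.38.132.0/23 (H0) depth=23
  + 110.38.128.0/20 (H1) depth=20

== LOOKUPS ==
["H4","H0","H0","H2","H4","H5","H2","H0","H0","H5","H5","H1","H2","H3","H5","H5","H5","H0"]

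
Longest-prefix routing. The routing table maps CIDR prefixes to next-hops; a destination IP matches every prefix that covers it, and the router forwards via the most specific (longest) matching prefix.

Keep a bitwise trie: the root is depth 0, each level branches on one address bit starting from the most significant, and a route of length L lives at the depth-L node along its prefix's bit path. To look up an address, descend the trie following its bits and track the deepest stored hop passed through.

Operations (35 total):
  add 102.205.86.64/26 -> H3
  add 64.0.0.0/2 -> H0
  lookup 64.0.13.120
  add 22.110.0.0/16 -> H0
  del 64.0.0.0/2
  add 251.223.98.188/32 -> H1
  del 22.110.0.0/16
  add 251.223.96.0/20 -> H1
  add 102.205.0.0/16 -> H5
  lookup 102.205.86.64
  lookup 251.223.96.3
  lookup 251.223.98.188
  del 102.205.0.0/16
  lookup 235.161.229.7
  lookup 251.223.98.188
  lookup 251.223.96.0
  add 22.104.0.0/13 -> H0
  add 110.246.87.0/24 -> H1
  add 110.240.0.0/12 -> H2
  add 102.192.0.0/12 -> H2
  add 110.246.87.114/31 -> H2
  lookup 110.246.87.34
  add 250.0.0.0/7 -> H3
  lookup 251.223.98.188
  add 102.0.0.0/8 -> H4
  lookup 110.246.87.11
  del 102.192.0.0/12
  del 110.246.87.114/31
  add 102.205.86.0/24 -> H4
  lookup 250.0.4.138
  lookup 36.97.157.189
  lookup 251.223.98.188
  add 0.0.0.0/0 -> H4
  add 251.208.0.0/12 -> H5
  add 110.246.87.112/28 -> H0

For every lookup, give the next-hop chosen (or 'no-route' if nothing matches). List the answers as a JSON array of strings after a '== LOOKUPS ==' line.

Apply in order:
  + 102.205.86.64/26 (H3) depth=26
  + 64.0.0.0/2 (H0) depth=2
  Q 64.0.13.120: descend 01 ; hops seen [H0] ; pick H0
  + 22.110.0.0/16 (H0) depth=16
  del 64.0.0.0/2 (clear depth 2)
  + 251.223.98.188/32 (H1) depth=32
  del 22.110.0.0/16 (clear depth 16)
  + 251.223.96.0/20 (H1) depth=20
  + 102.205.0.0/16 (H5) depth=16
  Q 102.205.86.64: descend 01100110110011010101011001 ; hops seen [H5,H3] ; pick H3
  Q 251.223.96.3: descend 1111101111011111011000 ; hops seen [H1] ; pick H1
  Q 251.223.98.188: descend 11111011110111110110001010111100 ; hops seen [H1,H1] ; pick H1
  del 102.205.0.0/16 (clear depth 16)
  Q 235.161.229.7: descend 111 ; hops seen [∅] ; pick no-route
  Q 251.223.98.188: descend 11111011110111110110001010111100 ; hops seen [H1,H1] ; pick H1
  Q 251.223.96.0: descend 1111101111011111011000 ; hops seen [H1] ; pick H1
  + 22.104.0.0/13 (H0) depth=13
  + 110.246.87.0/24 (H1) depth=24
  + 110.240.0.0/12 (H2) depth=12
  + 102.192.0.0/12 (H2) depth=12
  + 110.246.87.114/31 (H2) depth=31
  Q 110.246.87.34: descend 0110111011110110010101110 ; hops seen [H2,H1] ; pick H1
  + 250.0.0.0/7 (H3) depth=7
  Q 251.223.98.188: descend 11111011110111110110001010111100 ; hops seen [H3,H1,H1] ; pick H1
  + 102.0.0.0/8 (H4) depth=8
  Q 110.246.87.11: descend 0110111011110110010101110 ; hops seen [H2,H1] ; pick H1
  del 102.192.0.0/12 (clear depth 12)
  del 110.246.87.114/31 (clear depth 31)
  + 102.205.86.0/24 (H4) depth=24
  Q 250.0.4.138: descend 1111101 ; hops seen [H3] ; pick H3
  Q 36.97.157.189: descend 00 ; hops seen [∅] ; pick no-route
  Q 251.223.98.188: descend 11111011110111110110001010111100 ; hops seen [H3,H1,H1] ; pick H1
  + 0.0.0.0/0 (H4) depth=0
  + 251.208.0.0/12 (H5) depth=12
  + 110.246.87.112/28 (H0) depth=28

== LOOKUPS ==
["H0","H3","H1","H1","no-route","H1","H1","H1","H1","H1","H3","no-route","H1"]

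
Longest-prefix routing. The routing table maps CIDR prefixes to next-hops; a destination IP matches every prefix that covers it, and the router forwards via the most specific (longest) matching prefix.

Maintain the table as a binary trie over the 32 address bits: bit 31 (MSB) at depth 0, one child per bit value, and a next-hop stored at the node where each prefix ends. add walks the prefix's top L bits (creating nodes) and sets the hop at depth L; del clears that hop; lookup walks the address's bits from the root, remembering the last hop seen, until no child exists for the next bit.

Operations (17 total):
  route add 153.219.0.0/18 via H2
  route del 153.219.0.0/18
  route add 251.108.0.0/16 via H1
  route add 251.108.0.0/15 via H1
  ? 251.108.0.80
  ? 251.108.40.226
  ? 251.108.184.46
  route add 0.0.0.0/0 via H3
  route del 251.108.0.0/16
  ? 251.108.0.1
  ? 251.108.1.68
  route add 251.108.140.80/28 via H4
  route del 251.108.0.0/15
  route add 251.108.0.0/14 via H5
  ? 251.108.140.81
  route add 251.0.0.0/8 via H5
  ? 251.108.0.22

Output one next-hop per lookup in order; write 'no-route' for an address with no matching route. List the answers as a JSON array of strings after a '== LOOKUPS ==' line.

Process each operation:
  add 153.219.0.0/18 -> H2 at depth 18
  - 153.219.0.0/18 clear@18
  add 251.108.0.0/16 -> H1 at depth 16
  add 251.108.0.0/15 -> H1 at depth 15
  ? 251.108.0.80  path d0:-→d1:-→d2:-→d3:-→d4:-→d5:-→d6:-→d7:-→d8:-→d9:-→d10:-→d11:-→d12:-→d13:-→d14:-→d15:H1→d16:H1  best=H1
  ? 251.108.40.226  path d0:-→d1:-→d2:-→d3:-→d4:-→d5:-→d6:-→d7:-→d8:-→d9:-→d10:-→d11:-→d12:-→d13:-→d14:-→d15:H1→d16:H1  best=H1
  ? 251.108.184.46  path d0:-→d1:-→d2:-→d3:-→d4:-→d5:-→d6:-→d7:-→d8:-→d9:-→d10:-→d11:-→d12:-→d13:-→d14:-→d15:H1→d16:H1  best=H1
  add 0.0.0.0/0 -> H3 at depth 0
  - 251.108.0.0/16 clear@16
  ? 251.108.0.1  path d0:H3→d1:-→d2:-→d3:-→d4:-→d5:-→d6:-→d7:-→d8:-→d9:-→d10:-→d11:-→d12:-→d13:-→d14:-→d15:H1→d16:-  best=H1
  ? 251.108.1.68  path d0:H3→d1:-→d2:-→d3:-→d4:-→d5:-→d6:-→d7:-→d8:-→d9:-→d10:-→d11:-→d12:-→d13:-→d14:-→d15:H1→d16:-  best=H1
  add 251.108.140.80/28 -> H4 at depth 28
  - 251.108.0.0/15 clear@15
  add 251.108.0.0/14 -> H5 at depth 14
  ? 251.108.140.81  path d0:H3→d1:-→d2:-→d3:-→d4:-→d5:-→d6:-→d7:-→d8:-→d9:-→d10:-→d11:-→d12:-→d13:-→d14:H5→d15:-→d16:-→d17:-→d18:-→d19:-→d20:-→d21:-→d22:-→d23:-→d24:-→d25:-→d26:-→d27:-→d28:H4  best=H4
  add 251.0.0.0/8 -> H5 at depth 8
  ? 251.108.0.22  path d0:H3→d1:-→d2:-→d3:-→d4:-→d5:-→d6:-→d7:-→d8:H5→d9:-→d10:-→d11:-→d12:-→d13:-→d14:H5→d15:-→d16:-  best=H5

== LOOKUPS ==
["H1","H1","H1","H1","H1","H4","H5"]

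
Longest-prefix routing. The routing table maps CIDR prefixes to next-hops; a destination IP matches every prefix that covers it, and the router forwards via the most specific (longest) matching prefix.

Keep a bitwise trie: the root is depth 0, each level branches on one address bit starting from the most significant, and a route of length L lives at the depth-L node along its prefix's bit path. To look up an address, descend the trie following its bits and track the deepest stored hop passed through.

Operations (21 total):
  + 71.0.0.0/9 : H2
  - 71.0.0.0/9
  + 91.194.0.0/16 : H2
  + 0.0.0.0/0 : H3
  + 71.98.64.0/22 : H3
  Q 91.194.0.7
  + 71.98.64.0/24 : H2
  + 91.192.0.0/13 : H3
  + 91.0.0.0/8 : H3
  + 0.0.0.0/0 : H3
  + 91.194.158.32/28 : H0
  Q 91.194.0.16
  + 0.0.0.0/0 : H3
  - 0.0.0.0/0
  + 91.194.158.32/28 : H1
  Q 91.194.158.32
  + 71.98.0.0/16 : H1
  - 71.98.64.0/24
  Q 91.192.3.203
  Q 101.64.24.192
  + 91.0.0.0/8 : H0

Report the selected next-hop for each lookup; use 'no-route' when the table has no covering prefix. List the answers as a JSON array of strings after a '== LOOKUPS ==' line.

Process each operation:
  add 71.0.0.0/9 -> H2 at depth 9
  del 71.0.0.0/9 (clear depth 9)
  add 91.194.0.0/16 -> H2 at depth 16
  add 0.0.0.0/0 -> H3 at depth 0
  add 71.98.64.0/22 -> H3 at depth 22
  ? 91.194.0.7  path d0:H3→d1:-→d2:-→d3:-→d4:-→d5:-→d6:-→d7:-→d8:-→d9:-→d10:-→d11:-→d12:-→d13:-→d14:-→d15:-→d16:H2  best=H2
  add 71.98.64.0/24 -> H2 at depth 24
  add 91.192.0.0/13 -> H3 at depth 13
  add 91.0.0.0/8 -> H3 at depth 8
  add 0.0.0.0/0 -> H3 at depth 0
  add 91.194.158.32/28 -> H0 at depth 28
  ? 91.194.0.16  path d0:H3→d1:-→d2:-→d3:-→d4:-→d5:-→d6:-→d7:-→d8:H3→d9:-→d10:-→d11:-→d12:-→d13:H3→d14:-→d15:-→d16:H2  best=H2
  add 0.0.0.0/0 -> H3 at depth 0
  del 0.0.0.0/0 (clear depth 0)
  add 91.194.158.32/28 -> H1 at depth 28
  ? 91.194.158.32  path d0:-→d1:-→d2:-→d3:-→d4:-→d5:-→d6:-→d7:-→d8:H3→d9:-→d10:-→d11:-→d12:-→d13:H3→d14:-→d15:-→d16:H2→d17:-→d18:-→d19:-→d20:-→d21:-→d22:-→d23:-→d24:-→d25:-→d26:-→d27:-→d28:H1  best=H1
  add 71.98.0.0/16 -> H1 at depth 16
  del 71.98.64.0/24 (clear depth 24)
  ? 91.192.3.203  path d0:-→d1:-→d2:-→d3:-→d4:-→d5:-→d6:-→d7:-→d8:H3→d9:-→d10:-→d11:-→d12:-→d13:H3→d14:-  best=H3
  ? 101.64.24.192  path d0:-→d1:-→d2:-  best=no-route
  add 91.0.0.0/8 -> H0 at depth 8

== LOOKUPS ==
["H2","H2","H1","H3","no-route"]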